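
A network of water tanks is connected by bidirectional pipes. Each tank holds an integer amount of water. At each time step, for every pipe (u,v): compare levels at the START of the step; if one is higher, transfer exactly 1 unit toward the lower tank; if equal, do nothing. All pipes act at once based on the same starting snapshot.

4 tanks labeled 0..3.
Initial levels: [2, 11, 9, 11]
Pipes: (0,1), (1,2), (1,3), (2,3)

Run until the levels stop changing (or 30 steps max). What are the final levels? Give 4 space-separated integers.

Answer: 8 9 8 8

Derivation:
Step 1: flows [1->0,1->2,1=3,3->2] -> levels [3 9 11 10]
Step 2: flows [1->0,2->1,3->1,2->3] -> levels [4 10 9 10]
Step 3: flows [1->0,1->2,1=3,3->2] -> levels [5 8 11 9]
Step 4: flows [1->0,2->1,3->1,2->3] -> levels [6 9 9 9]
Step 5: flows [1->0,1=2,1=3,2=3] -> levels [7 8 9 9]
Step 6: flows [1->0,2->1,3->1,2=3] -> levels [8 9 8 8]
Step 7: flows [1->0,1->2,1->3,2=3] -> levels [9 6 9 9]
Step 8: flows [0->1,2->1,3->1,2=3] -> levels [8 9 8 8]
  -> period-2 cycle: step 8 state = step 6 state; never stabilizes
  -> state at step 30: (30-6) mod 2 = 0, same as step 6 -> [8 9 8 8]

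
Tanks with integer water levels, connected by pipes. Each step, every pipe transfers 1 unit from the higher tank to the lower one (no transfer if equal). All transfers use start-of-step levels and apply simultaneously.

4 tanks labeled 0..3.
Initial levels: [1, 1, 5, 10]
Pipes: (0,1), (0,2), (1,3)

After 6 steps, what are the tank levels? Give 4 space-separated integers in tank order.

Answer: 5 4 3 5

Derivation:
Step 1: flows [0=1,2->0,3->1] -> levels [2 2 4 9]
Step 2: flows [0=1,2->0,3->1] -> levels [3 3 3 8]
Step 3: flows [0=1,0=2,3->1] -> levels [3 4 3 7]
Step 4: flows [1->0,0=2,3->1] -> levels [4 4 3 6]
Step 5: flows [0=1,0->2,3->1] -> levels [3 5 4 5]
Step 6: flows [1->0,2->0,1=3] -> levels [5 4 3 5]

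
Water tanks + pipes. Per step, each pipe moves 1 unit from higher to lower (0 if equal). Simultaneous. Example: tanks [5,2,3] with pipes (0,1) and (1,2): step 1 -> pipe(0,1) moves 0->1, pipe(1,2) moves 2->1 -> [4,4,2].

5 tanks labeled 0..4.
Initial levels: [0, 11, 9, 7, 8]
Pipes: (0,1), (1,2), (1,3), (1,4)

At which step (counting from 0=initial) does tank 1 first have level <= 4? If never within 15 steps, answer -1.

Answer: 7

Derivation:
Step 1: flows [1->0,1->2,1->3,1->4] -> levels [1 7 10 8 9]
Step 2: flows [1->0,2->1,3->1,4->1] -> levels [2 9 9 7 8]
Step 3: flows [1->0,1=2,1->3,1->4] -> levels [3 6 9 8 9]
Step 4: flows [1->0,2->1,3->1,4->1] -> levels [4 8 8 7 8]
Step 5: flows [1->0,1=2,1->3,1=4] -> levels [5 6 8 8 8]
Step 6: flows [1->0,2->1,3->1,4->1] -> levels [6 8 7 7 7]
Step 7: flows [1->0,1->2,1->3,1->4] -> levels [7 4 8 8 8]
Tank 1 first reaches <=4 at step 7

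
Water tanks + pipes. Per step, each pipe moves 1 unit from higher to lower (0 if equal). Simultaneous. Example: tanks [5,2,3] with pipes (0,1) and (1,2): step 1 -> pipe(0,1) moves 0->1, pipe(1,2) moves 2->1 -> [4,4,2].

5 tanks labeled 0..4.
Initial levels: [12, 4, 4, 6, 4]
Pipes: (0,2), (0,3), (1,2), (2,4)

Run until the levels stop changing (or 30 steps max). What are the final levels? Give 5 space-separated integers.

Step 1: flows [0->2,0->3,1=2,2=4] -> levels [10 4 5 7 4]
Step 2: flows [0->2,0->3,2->1,2->4] -> levels [8 5 4 8 5]
Step 3: flows [0->2,0=3,1->2,4->2] -> levels [7 4 7 8 4]
Step 4: flows [0=2,3->0,2->1,2->4] -> levels [8 5 5 7 5]
Step 5: flows [0->2,0->3,1=2,2=4] -> levels [6 5 6 8 5]
Step 6: flows [0=2,3->0,2->1,2->4] -> levels [7 6 4 7 6]
Step 7: flows [0->2,0=3,1->2,4->2] -> levels [6 5 7 7 5]
Step 8: flows [2->0,3->0,2->1,2->4] -> levels [8 6 4 6 6]
Step 9: flows [0->2,0->3,1->2,4->2] -> levels [6 5 7 7 5]
  -> period-2 cycle: step 9 state = step 7 state; never stabilizes
  -> state at step 30: (30-7) mod 2 = 1, same as step 8 -> [8 6 4 6 6]

Answer: 8 6 4 6 6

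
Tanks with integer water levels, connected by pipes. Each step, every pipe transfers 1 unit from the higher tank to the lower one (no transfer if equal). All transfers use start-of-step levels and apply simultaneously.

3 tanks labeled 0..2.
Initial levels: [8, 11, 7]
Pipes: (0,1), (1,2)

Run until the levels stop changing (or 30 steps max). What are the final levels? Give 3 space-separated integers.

Answer: 9 8 9

Derivation:
Step 1: flows [1->0,1->2] -> levels [9 9 8]
Step 2: flows [0=1,1->2] -> levels [9 8 9]
Step 3: flows [0->1,2->1] -> levels [8 10 8]
Step 4: flows [1->0,1->2] -> levels [9 8 9]
  -> period-2 cycle: step 4 state = step 2 state; never stabilizes
  -> state at step 30: (30-2) mod 2 = 0, same as step 2 -> [9 8 9]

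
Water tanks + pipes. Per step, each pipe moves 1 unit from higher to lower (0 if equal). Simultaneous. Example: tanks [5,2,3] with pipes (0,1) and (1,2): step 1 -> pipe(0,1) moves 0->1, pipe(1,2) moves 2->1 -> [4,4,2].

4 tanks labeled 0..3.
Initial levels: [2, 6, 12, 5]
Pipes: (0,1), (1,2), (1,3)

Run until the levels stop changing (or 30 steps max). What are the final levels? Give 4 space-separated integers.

Step 1: flows [1->0,2->1,1->3] -> levels [3 5 11 6]
Step 2: flows [1->0,2->1,3->1] -> levels [4 6 10 5]
Step 3: flows [1->0,2->1,1->3] -> levels [5 5 9 6]
Step 4: flows [0=1,2->1,3->1] -> levels [5 7 8 5]
Step 5: flows [1->0,2->1,1->3] -> levels [6 6 7 6]
Step 6: flows [0=1,2->1,1=3] -> levels [6 7 6 6]
Step 7: flows [1->0,1->2,1->3] -> levels [7 4 7 7]
Step 8: flows [0->1,2->1,3->1] -> levels [6 7 6 6]
  -> period-2 cycle: step 8 state = step 6 state; never stabilizes
  -> state at step 30: (30-6) mod 2 = 0, same as step 6 -> [6 7 6 6]

Answer: 6 7 6 6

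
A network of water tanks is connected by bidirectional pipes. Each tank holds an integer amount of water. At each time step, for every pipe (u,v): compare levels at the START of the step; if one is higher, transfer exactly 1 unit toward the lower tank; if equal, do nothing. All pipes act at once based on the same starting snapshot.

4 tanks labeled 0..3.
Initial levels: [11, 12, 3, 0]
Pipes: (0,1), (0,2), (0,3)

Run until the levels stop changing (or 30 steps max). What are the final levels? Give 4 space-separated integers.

Answer: 5 7 7 7

Derivation:
Step 1: flows [1->0,0->2,0->3] -> levels [10 11 4 1]
Step 2: flows [1->0,0->2,0->3] -> levels [9 10 5 2]
Step 3: flows [1->0,0->2,0->3] -> levels [8 9 6 3]
Step 4: flows [1->0,0->2,0->3] -> levels [7 8 7 4]
Step 5: flows [1->0,0=2,0->3] -> levels [7 7 7 5]
Step 6: flows [0=1,0=2,0->3] -> levels [6 7 7 6]
Step 7: flows [1->0,2->0,0=3] -> levels [8 6 6 6]
Step 8: flows [0->1,0->2,0->3] -> levels [5 7 7 7]
Step 9: flows [1->0,2->0,3->0] -> levels [8 6 6 6]
  -> period-2 cycle: step 9 state = step 7 state; never stabilizes
  -> state at step 30: (30-7) mod 2 = 1, same as step 8 -> [5 7 7 7]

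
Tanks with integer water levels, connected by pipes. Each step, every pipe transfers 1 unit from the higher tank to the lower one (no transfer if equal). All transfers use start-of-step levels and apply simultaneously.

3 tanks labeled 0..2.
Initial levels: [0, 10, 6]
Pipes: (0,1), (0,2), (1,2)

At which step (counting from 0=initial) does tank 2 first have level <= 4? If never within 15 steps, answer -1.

Answer: -1

Derivation:
Step 1: flows [1->0,2->0,1->2] -> levels [2 8 6]
Step 2: flows [1->0,2->0,1->2] -> levels [4 6 6]
Step 3: flows [1->0,2->0,1=2] -> levels [6 5 5]
Step 4: flows [0->1,0->2,1=2] -> levels [4 6 6]
  -> period-2 cycle (repeats step 2); tank 2 never drops to <=4
Tank 2 never reaches <=4 within 15 steps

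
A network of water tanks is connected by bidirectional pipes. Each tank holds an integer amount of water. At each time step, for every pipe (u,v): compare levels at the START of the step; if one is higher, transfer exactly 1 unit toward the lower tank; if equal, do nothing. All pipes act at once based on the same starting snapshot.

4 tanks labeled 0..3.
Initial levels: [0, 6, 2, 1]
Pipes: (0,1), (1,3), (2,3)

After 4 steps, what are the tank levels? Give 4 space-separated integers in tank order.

Step 1: flows [1->0,1->3,2->3] -> levels [1 4 1 3]
Step 2: flows [1->0,1->3,3->2] -> levels [2 2 2 3]
Step 3: flows [0=1,3->1,3->2] -> levels [2 3 3 1]
Step 4: flows [1->0,1->3,2->3] -> levels [3 1 2 3]

Answer: 3 1 2 3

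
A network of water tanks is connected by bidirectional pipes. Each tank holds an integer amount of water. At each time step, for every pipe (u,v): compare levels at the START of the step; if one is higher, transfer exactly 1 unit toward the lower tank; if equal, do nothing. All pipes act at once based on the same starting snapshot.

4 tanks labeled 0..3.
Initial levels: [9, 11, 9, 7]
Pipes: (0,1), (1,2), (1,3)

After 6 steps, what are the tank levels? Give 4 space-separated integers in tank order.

Step 1: flows [1->0,1->2,1->3] -> levels [10 8 10 8]
Step 2: flows [0->1,2->1,1=3] -> levels [9 10 9 8]
Step 3: flows [1->0,1->2,1->3] -> levels [10 7 10 9]
Step 4: flows [0->1,2->1,3->1] -> levels [9 10 9 8]
  -> period-2 cycle: step 4 state = step 2 state
  -> state at step 6: (6-2) mod 2 = 0, same as step 2 -> [9 10 9 8]

Answer: 9 10 9 8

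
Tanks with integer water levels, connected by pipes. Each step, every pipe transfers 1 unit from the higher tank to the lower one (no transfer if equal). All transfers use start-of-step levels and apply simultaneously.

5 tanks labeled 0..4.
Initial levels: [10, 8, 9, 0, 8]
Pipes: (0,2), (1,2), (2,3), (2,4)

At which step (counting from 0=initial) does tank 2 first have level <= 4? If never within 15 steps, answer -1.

Answer: -1

Derivation:
Step 1: flows [0->2,2->1,2->3,2->4] -> levels [9 9 7 1 9]
Step 2: flows [0->2,1->2,2->3,4->2] -> levels [8 8 9 2 8]
Step 3: flows [2->0,2->1,2->3,2->4] -> levels [9 9 5 3 9]
Step 4: flows [0->2,1->2,2->3,4->2] -> levels [8 8 7 4 8]
Step 5: flows [0->2,1->2,2->3,4->2] -> levels [7 7 9 5 7]
Step 6: flows [2->0,2->1,2->3,2->4] -> levels [8 8 5 6 8]
Step 7: flows [0->2,1->2,3->2,4->2] -> levels [7 7 9 5 7]
  -> period-2 cycle (repeats step 5); tank 2 never drops to <=4
Tank 2 never reaches <=4 within 15 steps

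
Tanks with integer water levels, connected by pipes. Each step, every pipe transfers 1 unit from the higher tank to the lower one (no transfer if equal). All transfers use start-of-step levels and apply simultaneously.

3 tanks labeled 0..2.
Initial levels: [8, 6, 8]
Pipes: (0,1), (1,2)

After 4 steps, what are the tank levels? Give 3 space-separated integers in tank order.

Step 1: flows [0->1,2->1] -> levels [7 8 7]
Step 2: flows [1->0,1->2] -> levels [8 6 8]
  -> period-2 cycle: step 2 state = step 0 state
  -> state at step 4: (4-0) mod 2 = 0, same as step 0 -> [8 6 8]

Answer: 8 6 8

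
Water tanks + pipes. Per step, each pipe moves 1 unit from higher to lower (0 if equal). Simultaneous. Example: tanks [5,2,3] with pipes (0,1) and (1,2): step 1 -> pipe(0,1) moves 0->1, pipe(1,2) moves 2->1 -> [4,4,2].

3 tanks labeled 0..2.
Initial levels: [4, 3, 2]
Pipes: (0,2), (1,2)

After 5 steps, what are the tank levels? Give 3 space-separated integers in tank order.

Answer: 3 2 4

Derivation:
Step 1: flows [0->2,1->2] -> levels [3 2 4]
Step 2: flows [2->0,2->1] -> levels [4 3 2]
  -> period-2 cycle: step 2 state = step 0 state
  -> state at step 5: (5-0) mod 2 = 1, same as step 1 -> [3 2 4]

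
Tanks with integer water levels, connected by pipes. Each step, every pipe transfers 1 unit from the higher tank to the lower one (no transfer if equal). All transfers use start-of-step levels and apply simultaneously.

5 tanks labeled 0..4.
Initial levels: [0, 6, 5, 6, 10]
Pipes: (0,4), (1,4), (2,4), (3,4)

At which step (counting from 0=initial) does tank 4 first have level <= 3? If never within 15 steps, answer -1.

Answer: 3

Derivation:
Step 1: flows [4->0,4->1,4->2,4->3] -> levels [1 7 6 7 6]
Step 2: flows [4->0,1->4,2=4,3->4] -> levels [2 6 6 6 7]
Step 3: flows [4->0,4->1,4->2,4->3] -> levels [3 7 7 7 3]
Tank 4 first reaches <=3 at step 3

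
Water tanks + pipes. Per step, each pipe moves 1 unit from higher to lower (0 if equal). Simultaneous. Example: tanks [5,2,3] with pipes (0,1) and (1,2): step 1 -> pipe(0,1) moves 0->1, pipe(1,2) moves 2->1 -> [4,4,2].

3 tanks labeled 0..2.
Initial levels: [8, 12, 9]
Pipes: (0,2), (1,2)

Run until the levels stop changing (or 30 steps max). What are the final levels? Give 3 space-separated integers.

Answer: 9 9 11

Derivation:
Step 1: flows [2->0,1->2] -> levels [9 11 9]
Step 2: flows [0=2,1->2] -> levels [9 10 10]
Step 3: flows [2->0,1=2] -> levels [10 10 9]
Step 4: flows [0->2,1->2] -> levels [9 9 11]
Step 5: flows [2->0,2->1] -> levels [10 10 9]
  -> period-2 cycle: step 5 state = step 3 state; never stabilizes
  -> state at step 30: (30-3) mod 2 = 1, same as step 4 -> [9 9 11]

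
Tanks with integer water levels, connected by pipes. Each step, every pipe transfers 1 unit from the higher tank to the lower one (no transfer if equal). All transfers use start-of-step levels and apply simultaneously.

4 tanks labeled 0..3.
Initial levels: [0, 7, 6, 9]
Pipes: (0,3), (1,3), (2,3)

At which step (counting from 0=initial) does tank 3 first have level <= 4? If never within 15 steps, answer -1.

Step 1: flows [3->0,3->1,3->2] -> levels [1 8 7 6]
Step 2: flows [3->0,1->3,2->3] -> levels [2 7 6 7]
Step 3: flows [3->0,1=3,3->2] -> levels [3 7 7 5]
Step 4: flows [3->0,1->3,2->3] -> levels [4 6 6 6]
Step 5: flows [3->0,1=3,2=3] -> levels [5 6 6 5]
Step 6: flows [0=3,1->3,2->3] -> levels [5 5 5 7]
Step 7: flows [3->0,3->1,3->2] -> levels [6 6 6 4]
Tank 3 first reaches <=4 at step 7

Answer: 7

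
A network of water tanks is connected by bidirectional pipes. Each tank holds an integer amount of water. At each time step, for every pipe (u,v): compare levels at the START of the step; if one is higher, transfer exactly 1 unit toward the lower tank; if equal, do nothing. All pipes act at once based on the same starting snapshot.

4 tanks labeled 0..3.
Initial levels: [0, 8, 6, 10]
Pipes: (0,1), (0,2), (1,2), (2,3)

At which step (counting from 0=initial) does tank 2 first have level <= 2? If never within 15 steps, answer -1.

Answer: -1

Derivation:
Step 1: flows [1->0,2->0,1->2,3->2] -> levels [2 6 7 9]
Step 2: flows [1->0,2->0,2->1,3->2] -> levels [4 6 6 8]
Step 3: flows [1->0,2->0,1=2,3->2] -> levels [6 5 6 7]
Step 4: flows [0->1,0=2,2->1,3->2] -> levels [5 7 6 6]
Step 5: flows [1->0,2->0,1->2,2=3] -> levels [7 5 6 6]
Step 6: flows [0->1,0->2,2->1,2=3] -> levels [5 7 6 6]
  -> period-2 cycle (repeats step 4); tank 2 never drops to <=2
Tank 2 never reaches <=2 within 15 steps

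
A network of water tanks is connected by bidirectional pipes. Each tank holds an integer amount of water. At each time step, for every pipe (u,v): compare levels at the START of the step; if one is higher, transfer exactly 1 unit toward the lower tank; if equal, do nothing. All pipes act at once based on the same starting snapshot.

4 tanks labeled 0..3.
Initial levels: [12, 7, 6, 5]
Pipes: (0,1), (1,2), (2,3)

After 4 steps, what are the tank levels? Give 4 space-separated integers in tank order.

Answer: 8 8 8 6

Derivation:
Step 1: flows [0->1,1->2,2->3] -> levels [11 7 6 6]
Step 2: flows [0->1,1->2,2=3] -> levels [10 7 7 6]
Step 3: flows [0->1,1=2,2->3] -> levels [9 8 6 7]
Step 4: flows [0->1,1->2,3->2] -> levels [8 8 8 6]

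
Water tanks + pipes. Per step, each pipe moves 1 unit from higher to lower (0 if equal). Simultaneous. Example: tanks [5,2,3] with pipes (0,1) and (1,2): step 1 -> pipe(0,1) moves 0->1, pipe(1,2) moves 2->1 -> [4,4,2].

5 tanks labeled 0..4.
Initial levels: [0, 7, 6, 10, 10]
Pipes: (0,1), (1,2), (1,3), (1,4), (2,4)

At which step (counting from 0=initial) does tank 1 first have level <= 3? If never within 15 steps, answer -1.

Answer: -1

Derivation:
Step 1: flows [1->0,1->2,3->1,4->1,4->2] -> levels [1 7 8 9 8]
Step 2: flows [1->0,2->1,3->1,4->1,2=4] -> levels [2 9 7 8 7]
Step 3: flows [1->0,1->2,1->3,1->4,2=4] -> levels [3 5 8 9 8]
Step 4: flows [1->0,2->1,3->1,4->1,2=4] -> levels [4 7 7 8 7]
Step 5: flows [1->0,1=2,3->1,1=4,2=4] -> levels [5 7 7 7 7]
Step 6: flows [1->0,1=2,1=3,1=4,2=4] -> levels [6 6 7 7 7]
Step 7: flows [0=1,2->1,3->1,4->1,2=4] -> levels [6 9 6 6 6]
Step 8: flows [1->0,1->2,1->3,1->4,2=4] -> levels [7 5 7 7 7]
Step 9: flows [0->1,2->1,3->1,4->1,2=4] -> levels [6 9 6 6 6]
  -> period-2 cycle (repeats step 7); tank 1 never drops to <=3
Tank 1 never reaches <=3 within 15 steps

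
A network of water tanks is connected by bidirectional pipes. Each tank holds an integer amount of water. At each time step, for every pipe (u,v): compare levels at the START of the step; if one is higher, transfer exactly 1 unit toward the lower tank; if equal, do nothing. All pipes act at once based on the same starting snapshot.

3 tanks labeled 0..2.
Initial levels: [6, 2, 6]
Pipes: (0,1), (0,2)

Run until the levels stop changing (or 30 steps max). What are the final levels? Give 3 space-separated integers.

Step 1: flows [0->1,0=2] -> levels [5 3 6]
Step 2: flows [0->1,2->0] -> levels [5 4 5]
Step 3: flows [0->1,0=2] -> levels [4 5 5]
Step 4: flows [1->0,2->0] -> levels [6 4 4]
Step 5: flows [0->1,0->2] -> levels [4 5 5]
  -> period-2 cycle: step 5 state = step 3 state; never stabilizes
  -> state at step 30: (30-3) mod 2 = 1, same as step 4 -> [6 4 4]

Answer: 6 4 4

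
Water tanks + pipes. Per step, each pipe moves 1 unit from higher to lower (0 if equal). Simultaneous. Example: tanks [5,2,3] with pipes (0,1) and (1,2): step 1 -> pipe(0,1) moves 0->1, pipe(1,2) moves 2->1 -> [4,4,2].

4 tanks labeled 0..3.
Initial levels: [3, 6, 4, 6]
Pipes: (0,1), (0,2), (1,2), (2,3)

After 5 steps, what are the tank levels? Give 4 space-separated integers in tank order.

Answer: 5 4 6 4

Derivation:
Step 1: flows [1->0,2->0,1->2,3->2] -> levels [5 4 5 5]
Step 2: flows [0->1,0=2,2->1,2=3] -> levels [4 6 4 5]
Step 3: flows [1->0,0=2,1->2,3->2] -> levels [5 4 6 4]
Step 4: flows [0->1,2->0,2->1,2->3] -> levels [5 6 3 5]
Step 5: flows [1->0,0->2,1->2,3->2] -> levels [5 4 6 4]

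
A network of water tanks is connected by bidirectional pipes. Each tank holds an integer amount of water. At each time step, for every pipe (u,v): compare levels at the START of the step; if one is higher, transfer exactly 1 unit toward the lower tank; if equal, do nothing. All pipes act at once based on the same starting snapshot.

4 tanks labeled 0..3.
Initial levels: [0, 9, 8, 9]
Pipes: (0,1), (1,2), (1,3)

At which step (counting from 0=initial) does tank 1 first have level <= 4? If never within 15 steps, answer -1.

Answer: -1

Derivation:
Step 1: flows [1->0,1->2,1=3] -> levels [1 7 9 9]
Step 2: flows [1->0,2->1,3->1] -> levels [2 8 8 8]
Step 3: flows [1->0,1=2,1=3] -> levels [3 7 8 8]
Step 4: flows [1->0,2->1,3->1] -> levels [4 8 7 7]
Step 5: flows [1->0,1->2,1->3] -> levels [5 5 8 8]
Step 6: flows [0=1,2->1,3->1] -> levels [5 7 7 7]
Step 7: flows [1->0,1=2,1=3] -> levels [6 6 7 7]
Step 8: flows [0=1,2->1,3->1] -> levels [6 8 6 6]
Step 9: flows [1->0,1->2,1->3] -> levels [7 5 7 7]
Step 10: flows [0->1,2->1,3->1] -> levels [6 8 6 6]
  -> period-2 cycle (repeats step 8); tank 1 never drops to <=4
Tank 1 never reaches <=4 within 15 steps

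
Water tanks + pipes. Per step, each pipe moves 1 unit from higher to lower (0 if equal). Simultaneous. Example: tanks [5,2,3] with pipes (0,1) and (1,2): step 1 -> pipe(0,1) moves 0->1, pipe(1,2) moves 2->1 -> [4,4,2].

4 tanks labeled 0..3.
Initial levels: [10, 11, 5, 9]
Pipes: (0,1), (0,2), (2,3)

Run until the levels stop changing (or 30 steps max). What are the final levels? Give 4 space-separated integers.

Step 1: flows [1->0,0->2,3->2] -> levels [10 10 7 8]
Step 2: flows [0=1,0->2,3->2] -> levels [9 10 9 7]
Step 3: flows [1->0,0=2,2->3] -> levels [10 9 8 8]
Step 4: flows [0->1,0->2,2=3] -> levels [8 10 9 8]
Step 5: flows [1->0,2->0,2->3] -> levels [10 9 7 9]
Step 6: flows [0->1,0->2,3->2] -> levels [8 10 9 8]
  -> period-2 cycle: step 6 state = step 4 state; never stabilizes
  -> state at step 30: (30-4) mod 2 = 0, same as step 4 -> [8 10 9 8]

Answer: 8 10 9 8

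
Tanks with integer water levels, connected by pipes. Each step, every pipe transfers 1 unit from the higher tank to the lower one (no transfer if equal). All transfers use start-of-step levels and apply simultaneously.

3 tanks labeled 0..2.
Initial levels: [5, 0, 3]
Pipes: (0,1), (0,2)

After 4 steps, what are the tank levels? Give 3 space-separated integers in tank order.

Answer: 4 2 2

Derivation:
Step 1: flows [0->1,0->2] -> levels [3 1 4]
Step 2: flows [0->1,2->0] -> levels [3 2 3]
Step 3: flows [0->1,0=2] -> levels [2 3 3]
Step 4: flows [1->0,2->0] -> levels [4 2 2]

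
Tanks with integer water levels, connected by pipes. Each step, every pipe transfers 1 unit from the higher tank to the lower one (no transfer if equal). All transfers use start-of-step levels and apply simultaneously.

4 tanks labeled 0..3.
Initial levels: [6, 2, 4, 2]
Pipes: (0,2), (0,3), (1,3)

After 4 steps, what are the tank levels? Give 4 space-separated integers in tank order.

Answer: 5 4 3 2

Derivation:
Step 1: flows [0->2,0->3,1=3] -> levels [4 2 5 3]
Step 2: flows [2->0,0->3,3->1] -> levels [4 3 4 3]
Step 3: flows [0=2,0->3,1=3] -> levels [3 3 4 4]
Step 4: flows [2->0,3->0,3->1] -> levels [5 4 3 2]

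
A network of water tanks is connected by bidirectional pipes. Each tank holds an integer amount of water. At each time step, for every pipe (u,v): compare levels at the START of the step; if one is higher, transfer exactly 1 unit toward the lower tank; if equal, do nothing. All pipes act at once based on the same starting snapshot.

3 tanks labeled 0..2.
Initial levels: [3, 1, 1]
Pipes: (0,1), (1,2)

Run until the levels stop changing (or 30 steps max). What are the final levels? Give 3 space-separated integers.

Answer: 2 1 2

Derivation:
Step 1: flows [0->1,1=2] -> levels [2 2 1]
Step 2: flows [0=1,1->2] -> levels [2 1 2]
Step 3: flows [0->1,2->1] -> levels [1 3 1]
Step 4: flows [1->0,1->2] -> levels [2 1 2]
  -> period-2 cycle: step 4 state = step 2 state; never stabilizes
  -> state at step 30: (30-2) mod 2 = 0, same as step 2 -> [2 1 2]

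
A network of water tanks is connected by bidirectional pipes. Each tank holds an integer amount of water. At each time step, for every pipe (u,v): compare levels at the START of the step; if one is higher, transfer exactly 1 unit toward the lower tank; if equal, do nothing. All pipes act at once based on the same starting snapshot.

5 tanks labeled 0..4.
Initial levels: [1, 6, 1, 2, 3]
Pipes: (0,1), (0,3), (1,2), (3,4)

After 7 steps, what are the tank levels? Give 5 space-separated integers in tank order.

Step 1: flows [1->0,3->0,1->2,4->3] -> levels [3 4 2 2 2]
Step 2: flows [1->0,0->3,1->2,3=4] -> levels [3 2 3 3 2]
Step 3: flows [0->1,0=3,2->1,3->4] -> levels [2 4 2 2 3]
Step 4: flows [1->0,0=3,1->2,4->3] -> levels [3 2 3 3 2]
  -> period-2 cycle: step 4 state = step 2 state
  -> state at step 7: (7-2) mod 2 = 1, same as step 3 -> [2 4 2 2 3]

Answer: 2 4 2 2 3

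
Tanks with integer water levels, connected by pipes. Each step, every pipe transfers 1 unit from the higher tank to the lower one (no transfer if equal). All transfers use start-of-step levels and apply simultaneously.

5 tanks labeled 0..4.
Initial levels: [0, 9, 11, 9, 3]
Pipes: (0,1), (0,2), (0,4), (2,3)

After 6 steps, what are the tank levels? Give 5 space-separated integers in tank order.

Step 1: flows [1->0,2->0,4->0,2->3] -> levels [3 8 9 10 2]
Step 2: flows [1->0,2->0,0->4,3->2] -> levels [4 7 9 9 3]
Step 3: flows [1->0,2->0,0->4,2=3] -> levels [5 6 8 9 4]
Step 4: flows [1->0,2->0,0->4,3->2] -> levels [6 5 8 8 5]
Step 5: flows [0->1,2->0,0->4,2=3] -> levels [5 6 7 8 6]
Step 6: flows [1->0,2->0,4->0,3->2] -> levels [8 5 7 7 5]

Answer: 8 5 7 7 5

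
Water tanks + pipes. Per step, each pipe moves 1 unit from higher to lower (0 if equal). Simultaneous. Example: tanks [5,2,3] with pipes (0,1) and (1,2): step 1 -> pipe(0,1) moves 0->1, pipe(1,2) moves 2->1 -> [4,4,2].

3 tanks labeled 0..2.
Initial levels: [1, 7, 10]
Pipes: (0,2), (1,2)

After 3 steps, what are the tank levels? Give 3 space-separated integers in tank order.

Answer: 4 7 7

Derivation:
Step 1: flows [2->0,2->1] -> levels [2 8 8]
Step 2: flows [2->0,1=2] -> levels [3 8 7]
Step 3: flows [2->0,1->2] -> levels [4 7 7]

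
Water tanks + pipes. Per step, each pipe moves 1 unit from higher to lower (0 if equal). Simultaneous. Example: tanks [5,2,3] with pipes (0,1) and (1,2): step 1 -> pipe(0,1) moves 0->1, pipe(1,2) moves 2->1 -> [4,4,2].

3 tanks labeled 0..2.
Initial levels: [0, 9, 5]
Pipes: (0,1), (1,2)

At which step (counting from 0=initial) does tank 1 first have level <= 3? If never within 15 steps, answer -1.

Answer: -1

Derivation:
Step 1: flows [1->0,1->2] -> levels [1 7 6]
Step 2: flows [1->0,1->2] -> levels [2 5 7]
Step 3: flows [1->0,2->1] -> levels [3 5 6]
Step 4: flows [1->0,2->1] -> levels [4 5 5]
Step 5: flows [1->0,1=2] -> levels [5 4 5]
Step 6: flows [0->1,2->1] -> levels [4 6 4]
Step 7: flows [1->0,1->2] -> levels [5 4 5]
  -> period-2 cycle (repeats step 5); tank 1 never drops to <=3
Tank 1 never reaches <=3 within 15 steps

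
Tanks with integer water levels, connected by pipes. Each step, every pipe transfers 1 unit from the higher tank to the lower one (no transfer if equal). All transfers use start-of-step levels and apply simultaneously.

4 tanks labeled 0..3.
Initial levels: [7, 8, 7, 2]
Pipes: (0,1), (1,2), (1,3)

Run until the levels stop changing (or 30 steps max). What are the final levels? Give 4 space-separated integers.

Step 1: flows [1->0,1->2,1->3] -> levels [8 5 8 3]
Step 2: flows [0->1,2->1,1->3] -> levels [7 6 7 4]
Step 3: flows [0->1,2->1,1->3] -> levels [6 7 6 5]
Step 4: flows [1->0,1->2,1->3] -> levels [7 4 7 6]
Step 5: flows [0->1,2->1,3->1] -> levels [6 7 6 5]
  -> period-2 cycle: step 5 state = step 3 state; never stabilizes
  -> state at step 30: (30-3) mod 2 = 1, same as step 4 -> [7 4 7 6]

Answer: 7 4 7 6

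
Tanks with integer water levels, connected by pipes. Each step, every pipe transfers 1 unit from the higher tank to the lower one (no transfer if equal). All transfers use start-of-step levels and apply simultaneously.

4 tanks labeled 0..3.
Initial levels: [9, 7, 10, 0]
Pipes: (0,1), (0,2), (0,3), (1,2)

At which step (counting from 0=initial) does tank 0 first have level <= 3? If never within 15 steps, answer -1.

Step 1: flows [0->1,2->0,0->3,2->1] -> levels [8 9 8 1]
Step 2: flows [1->0,0=2,0->3,1->2] -> levels [8 7 9 2]
Step 3: flows [0->1,2->0,0->3,2->1] -> levels [7 9 7 3]
Step 4: flows [1->0,0=2,0->3,1->2] -> levels [7 7 8 4]
Step 5: flows [0=1,2->0,0->3,2->1] -> levels [7 8 6 5]
Step 6: flows [1->0,0->2,0->3,1->2] -> levels [6 6 8 6]
Step 7: flows [0=1,2->0,0=3,2->1] -> levels [7 7 6 6]
Step 8: flows [0=1,0->2,0->3,1->2] -> levels [5 6 8 7]
Step 9: flows [1->0,2->0,3->0,2->1] -> levels [8 6 6 6]
Step 10: flows [0->1,0->2,0->3,1=2] -> levels [5 7 7 7]
Step 11: flows [1->0,2->0,3->0,1=2] -> levels [8 6 6 6]
  -> period-2 cycle (repeats step 9); tank 0 never drops to <=3
Tank 0 never reaches <=3 within 15 steps

Answer: -1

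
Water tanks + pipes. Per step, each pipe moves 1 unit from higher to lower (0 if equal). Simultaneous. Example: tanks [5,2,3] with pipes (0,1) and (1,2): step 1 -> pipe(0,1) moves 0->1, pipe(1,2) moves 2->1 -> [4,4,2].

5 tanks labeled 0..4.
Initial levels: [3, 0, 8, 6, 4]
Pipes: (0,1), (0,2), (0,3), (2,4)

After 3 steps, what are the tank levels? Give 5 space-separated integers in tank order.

Answer: 2 3 6 5 5

Derivation:
Step 1: flows [0->1,2->0,3->0,2->4] -> levels [4 1 6 5 5]
Step 2: flows [0->1,2->0,3->0,2->4] -> levels [5 2 4 4 6]
Step 3: flows [0->1,0->2,0->3,4->2] -> levels [2 3 6 5 5]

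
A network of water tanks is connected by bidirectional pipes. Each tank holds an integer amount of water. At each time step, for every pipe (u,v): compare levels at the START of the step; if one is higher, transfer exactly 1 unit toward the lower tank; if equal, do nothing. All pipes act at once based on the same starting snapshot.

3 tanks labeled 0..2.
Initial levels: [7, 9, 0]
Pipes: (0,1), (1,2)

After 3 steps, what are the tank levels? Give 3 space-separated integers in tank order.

Answer: 7 6 3

Derivation:
Step 1: flows [1->0,1->2] -> levels [8 7 1]
Step 2: flows [0->1,1->2] -> levels [7 7 2]
Step 3: flows [0=1,1->2] -> levels [7 6 3]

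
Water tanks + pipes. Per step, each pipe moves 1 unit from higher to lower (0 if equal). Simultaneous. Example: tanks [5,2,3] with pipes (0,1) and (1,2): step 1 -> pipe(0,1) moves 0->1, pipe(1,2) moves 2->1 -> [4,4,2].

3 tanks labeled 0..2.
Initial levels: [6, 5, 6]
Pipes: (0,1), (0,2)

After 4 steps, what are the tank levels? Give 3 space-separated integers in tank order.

Answer: 7 5 5

Derivation:
Step 1: flows [0->1,0=2] -> levels [5 6 6]
Step 2: flows [1->0,2->0] -> levels [7 5 5]
Step 3: flows [0->1,0->2] -> levels [5 6 6]
  -> period-2 cycle: step 3 state = step 1 state
  -> state at step 4: (4-1) mod 2 = 1, same as step 2 -> [7 5 5]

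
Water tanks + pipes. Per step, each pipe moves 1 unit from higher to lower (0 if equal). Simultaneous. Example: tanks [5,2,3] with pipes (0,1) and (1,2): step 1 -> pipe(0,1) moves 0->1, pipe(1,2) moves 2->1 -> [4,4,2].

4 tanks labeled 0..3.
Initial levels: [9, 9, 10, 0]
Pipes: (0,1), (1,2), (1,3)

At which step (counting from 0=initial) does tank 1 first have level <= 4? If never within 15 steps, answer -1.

Answer: -1

Derivation:
Step 1: flows [0=1,2->1,1->3] -> levels [9 9 9 1]
Step 2: flows [0=1,1=2,1->3] -> levels [9 8 9 2]
Step 3: flows [0->1,2->1,1->3] -> levels [8 9 8 3]
Step 4: flows [1->0,1->2,1->3] -> levels [9 6 9 4]
Step 5: flows [0->1,2->1,1->3] -> levels [8 7 8 5]
Step 6: flows [0->1,2->1,1->3] -> levels [7 8 7 6]
Step 7: flows [1->0,1->2,1->3] -> levels [8 5 8 7]
Step 8: flows [0->1,2->1,3->1] -> levels [7 8 7 6]
  -> period-2 cycle (repeats step 6); tank 1 never drops to <=4
Tank 1 never reaches <=4 within 15 steps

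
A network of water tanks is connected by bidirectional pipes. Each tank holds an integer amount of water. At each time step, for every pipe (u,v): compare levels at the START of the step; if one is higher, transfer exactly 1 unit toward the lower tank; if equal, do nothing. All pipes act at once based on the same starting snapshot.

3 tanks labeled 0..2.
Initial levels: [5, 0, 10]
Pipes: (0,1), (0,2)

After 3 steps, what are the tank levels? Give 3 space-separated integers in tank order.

Step 1: flows [0->1,2->0] -> levels [5 1 9]
Step 2: flows [0->1,2->0] -> levels [5 2 8]
Step 3: flows [0->1,2->0] -> levels [5 3 7]

Answer: 5 3 7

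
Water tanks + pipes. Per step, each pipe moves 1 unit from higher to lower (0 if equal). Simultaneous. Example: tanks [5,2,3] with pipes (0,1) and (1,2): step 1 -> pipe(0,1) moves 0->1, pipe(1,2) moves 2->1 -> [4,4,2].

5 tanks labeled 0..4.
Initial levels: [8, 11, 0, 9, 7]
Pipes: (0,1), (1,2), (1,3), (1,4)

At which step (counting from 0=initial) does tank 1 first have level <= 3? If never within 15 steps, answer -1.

Step 1: flows [1->0,1->2,1->3,1->4] -> levels [9 7 1 10 8]
Step 2: flows [0->1,1->2,3->1,4->1] -> levels [8 9 2 9 7]
Step 3: flows [1->0,1->2,1=3,1->4] -> levels [9 6 3 9 8]
Step 4: flows [0->1,1->2,3->1,4->1] -> levels [8 8 4 8 7]
Step 5: flows [0=1,1->2,1=3,1->4] -> levels [8 6 5 8 8]
Step 6: flows [0->1,1->2,3->1,4->1] -> levels [7 8 6 7 7]
Step 7: flows [1->0,1->2,1->3,1->4] -> levels [8 4 7 8 8]
Step 8: flows [0->1,2->1,3->1,4->1] -> levels [7 8 6 7 7]
  -> period-2 cycle (repeats step 6); tank 1 never drops to <=3
Tank 1 never reaches <=3 within 15 steps

Answer: -1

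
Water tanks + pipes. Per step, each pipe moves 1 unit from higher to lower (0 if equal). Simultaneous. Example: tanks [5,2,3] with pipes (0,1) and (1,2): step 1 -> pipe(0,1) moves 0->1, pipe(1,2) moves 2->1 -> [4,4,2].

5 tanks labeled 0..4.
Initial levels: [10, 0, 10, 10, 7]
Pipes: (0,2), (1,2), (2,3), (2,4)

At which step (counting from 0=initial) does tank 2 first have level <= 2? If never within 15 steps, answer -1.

Answer: -1

Derivation:
Step 1: flows [0=2,2->1,2=3,2->4] -> levels [10 1 8 10 8]
Step 2: flows [0->2,2->1,3->2,2=4] -> levels [9 2 9 9 8]
Step 3: flows [0=2,2->1,2=3,2->4] -> levels [9 3 7 9 9]
Step 4: flows [0->2,2->1,3->2,4->2] -> levels [8 4 9 8 8]
Step 5: flows [2->0,2->1,2->3,2->4] -> levels [9 5 5 9 9]
Step 6: flows [0->2,1=2,3->2,4->2] -> levels [8 5 8 8 8]
Step 7: flows [0=2,2->1,2=3,2=4] -> levels [8 6 7 8 8]
Step 8: flows [0->2,2->1,3->2,4->2] -> levels [7 7 9 7 7]
Step 9: flows [2->0,2->1,2->3,2->4] -> levels [8 8 5 8 8]
Step 10: flows [0->2,1->2,3->2,4->2] -> levels [7 7 9 7 7]
  -> period-2 cycle (repeats step 8); tank 2 never drops to <=2
Tank 2 never reaches <=2 within 15 steps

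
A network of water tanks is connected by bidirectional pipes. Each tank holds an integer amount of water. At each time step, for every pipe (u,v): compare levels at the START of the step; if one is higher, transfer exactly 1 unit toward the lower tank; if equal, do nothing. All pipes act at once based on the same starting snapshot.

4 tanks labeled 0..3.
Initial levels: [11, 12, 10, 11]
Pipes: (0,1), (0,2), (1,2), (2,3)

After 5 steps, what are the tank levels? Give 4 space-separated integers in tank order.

Answer: 11 10 13 10

Derivation:
Step 1: flows [1->0,0->2,1->2,3->2] -> levels [11 10 13 10]
Step 2: flows [0->1,2->0,2->1,2->3] -> levels [11 12 10 11]
  -> period-2 cycle: step 2 state = step 0 state
  -> state at step 5: (5-0) mod 2 = 1, same as step 1 -> [11 10 13 10]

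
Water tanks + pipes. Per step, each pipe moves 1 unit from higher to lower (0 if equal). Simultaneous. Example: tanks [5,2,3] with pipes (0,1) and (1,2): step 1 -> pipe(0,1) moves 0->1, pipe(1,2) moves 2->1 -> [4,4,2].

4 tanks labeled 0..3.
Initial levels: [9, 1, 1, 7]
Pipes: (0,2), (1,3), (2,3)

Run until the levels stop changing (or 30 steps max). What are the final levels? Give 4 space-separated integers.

Step 1: flows [0->2,3->1,3->2] -> levels [8 2 3 5]
Step 2: flows [0->2,3->1,3->2] -> levels [7 3 5 3]
Step 3: flows [0->2,1=3,2->3] -> levels [6 3 5 4]
Step 4: flows [0->2,3->1,2->3] -> levels [5 4 5 4]
Step 5: flows [0=2,1=3,2->3] -> levels [5 4 4 5]
Step 6: flows [0->2,3->1,3->2] -> levels [4 5 6 3]
Step 7: flows [2->0,1->3,2->3] -> levels [5 4 4 5]
  -> period-2 cycle: step 7 state = step 5 state; never stabilizes
  -> state at step 30: (30-5) mod 2 = 1, same as step 6 -> [4 5 6 3]

Answer: 4 5 6 3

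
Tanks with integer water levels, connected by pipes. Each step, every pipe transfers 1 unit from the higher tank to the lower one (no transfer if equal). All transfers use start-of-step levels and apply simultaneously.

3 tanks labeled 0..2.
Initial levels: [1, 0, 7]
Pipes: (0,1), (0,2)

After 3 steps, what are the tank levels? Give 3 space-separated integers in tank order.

Step 1: flows [0->1,2->0] -> levels [1 1 6]
Step 2: flows [0=1,2->0] -> levels [2 1 5]
Step 3: flows [0->1,2->0] -> levels [2 2 4]

Answer: 2 2 4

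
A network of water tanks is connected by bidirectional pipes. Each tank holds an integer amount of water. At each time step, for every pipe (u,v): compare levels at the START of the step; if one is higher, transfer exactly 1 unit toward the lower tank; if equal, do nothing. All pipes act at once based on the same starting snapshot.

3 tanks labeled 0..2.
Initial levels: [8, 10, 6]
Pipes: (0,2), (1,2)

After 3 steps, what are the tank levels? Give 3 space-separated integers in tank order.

Answer: 8 8 8

Derivation:
Step 1: flows [0->2,1->2] -> levels [7 9 8]
Step 2: flows [2->0,1->2] -> levels [8 8 8]
Step 3: flows [0=2,1=2] -> levels [8 8 8]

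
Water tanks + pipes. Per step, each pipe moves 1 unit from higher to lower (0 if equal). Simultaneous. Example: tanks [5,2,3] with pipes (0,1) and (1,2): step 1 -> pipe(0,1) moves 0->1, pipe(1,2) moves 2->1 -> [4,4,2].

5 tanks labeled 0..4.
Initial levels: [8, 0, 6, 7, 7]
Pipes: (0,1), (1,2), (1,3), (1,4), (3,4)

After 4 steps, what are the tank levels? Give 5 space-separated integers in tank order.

Step 1: flows [0->1,2->1,3->1,4->1,3=4] -> levels [7 4 5 6 6]
Step 2: flows [0->1,2->1,3->1,4->1,3=4] -> levels [6 8 4 5 5]
Step 3: flows [1->0,1->2,1->3,1->4,3=4] -> levels [7 4 5 6 6]
  -> period-2 cycle: step 3 state = step 1 state
  -> state at step 4: (4-1) mod 2 = 1, same as step 2 -> [6 8 4 5 5]

Answer: 6 8 4 5 5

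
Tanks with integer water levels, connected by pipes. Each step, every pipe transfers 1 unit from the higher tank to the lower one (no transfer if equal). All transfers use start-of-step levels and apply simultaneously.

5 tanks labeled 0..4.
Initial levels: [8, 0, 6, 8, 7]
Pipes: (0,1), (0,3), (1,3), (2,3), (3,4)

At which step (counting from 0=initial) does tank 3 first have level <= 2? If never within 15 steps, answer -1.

Answer: -1

Derivation:
Step 1: flows [0->1,0=3,3->1,3->2,3->4] -> levels [7 2 7 5 8]
Step 2: flows [0->1,0->3,3->1,2->3,4->3] -> levels [5 4 6 7 7]
Step 3: flows [0->1,3->0,3->1,3->2,3=4] -> levels [5 6 7 4 7]
Step 4: flows [1->0,0->3,1->3,2->3,4->3] -> levels [5 4 6 8 6]
Step 5: flows [0->1,3->0,3->1,3->2,3->4] -> levels [5 6 7 4 7]
  -> period-2 cycle (repeats step 3); tank 3 never drops to <=2
Tank 3 never reaches <=2 within 15 steps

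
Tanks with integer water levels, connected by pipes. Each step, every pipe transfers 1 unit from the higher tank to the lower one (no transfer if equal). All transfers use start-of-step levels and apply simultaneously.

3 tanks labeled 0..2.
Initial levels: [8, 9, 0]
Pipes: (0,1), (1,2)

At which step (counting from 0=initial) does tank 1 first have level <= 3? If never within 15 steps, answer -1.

Step 1: flows [1->0,1->2] -> levels [9 7 1]
Step 2: flows [0->1,1->2] -> levels [8 7 2]
Step 3: flows [0->1,1->2] -> levels [7 7 3]
Step 4: flows [0=1,1->2] -> levels [7 6 4]
Step 5: flows [0->1,1->2] -> levels [6 6 5]
Step 6: flows [0=1,1->2] -> levels [6 5 6]
Step 7: flows [0->1,2->1] -> levels [5 7 5]
Step 8: flows [1->0,1->2] -> levels [6 5 6]
  -> period-2 cycle (repeats step 6); tank 1 never drops to <=3
Tank 1 never reaches <=3 within 15 steps

Answer: -1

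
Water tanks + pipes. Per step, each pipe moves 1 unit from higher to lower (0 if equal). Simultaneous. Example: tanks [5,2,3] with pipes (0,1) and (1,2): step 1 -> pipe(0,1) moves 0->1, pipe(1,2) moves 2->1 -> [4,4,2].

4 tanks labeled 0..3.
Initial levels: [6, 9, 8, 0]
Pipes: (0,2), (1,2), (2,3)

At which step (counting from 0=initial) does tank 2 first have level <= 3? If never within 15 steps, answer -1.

Step 1: flows [2->0,1->2,2->3] -> levels [7 8 7 1]
Step 2: flows [0=2,1->2,2->3] -> levels [7 7 7 2]
Step 3: flows [0=2,1=2,2->3] -> levels [7 7 6 3]
Step 4: flows [0->2,1->2,2->3] -> levels [6 6 7 4]
Step 5: flows [2->0,2->1,2->3] -> levels [7 7 4 5]
Step 6: flows [0->2,1->2,3->2] -> levels [6 6 7 4]
  -> period-2 cycle (repeats step 4); tank 2 never drops to <=3
Tank 2 never reaches <=3 within 15 steps

Answer: -1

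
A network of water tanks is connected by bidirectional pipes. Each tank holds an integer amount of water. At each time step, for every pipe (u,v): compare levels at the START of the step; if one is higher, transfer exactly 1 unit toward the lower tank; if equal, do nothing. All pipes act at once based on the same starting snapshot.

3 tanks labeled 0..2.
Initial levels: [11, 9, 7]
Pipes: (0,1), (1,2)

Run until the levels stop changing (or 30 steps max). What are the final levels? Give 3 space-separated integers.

Answer: 9 9 9

Derivation:
Step 1: flows [0->1,1->2] -> levels [10 9 8]
Step 2: flows [0->1,1->2] -> levels [9 9 9]
Step 3: flows [0=1,1=2] -> levels [9 9 9]
  -> stable (no change)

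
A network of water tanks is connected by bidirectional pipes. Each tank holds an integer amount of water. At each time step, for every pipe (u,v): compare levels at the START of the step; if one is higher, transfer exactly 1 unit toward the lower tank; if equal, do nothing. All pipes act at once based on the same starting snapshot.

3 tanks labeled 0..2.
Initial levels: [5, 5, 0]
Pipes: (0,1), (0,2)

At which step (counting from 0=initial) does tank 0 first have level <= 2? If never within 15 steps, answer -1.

Step 1: flows [0=1,0->2] -> levels [4 5 1]
Step 2: flows [1->0,0->2] -> levels [4 4 2]
Step 3: flows [0=1,0->2] -> levels [3 4 3]
Step 4: flows [1->0,0=2] -> levels [4 3 3]
Step 5: flows [0->1,0->2] -> levels [2 4 4]
Tank 0 first reaches <=2 at step 5

Answer: 5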